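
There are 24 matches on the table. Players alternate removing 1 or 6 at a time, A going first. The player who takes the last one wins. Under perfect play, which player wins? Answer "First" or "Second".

Positions where the player to move wins (W) vs loses (L):
i:   0  1  2  3  4  5  6  7  8  9 10 11 12 13 14 15 16 17 18 19 20 21 22 23 24
     L  W  L  W  L  W  W  L  W  L  W  L  W  W  L  W  L  W  L  W  W  L  W  L  W
Position 24 is W, so the first player wins.

First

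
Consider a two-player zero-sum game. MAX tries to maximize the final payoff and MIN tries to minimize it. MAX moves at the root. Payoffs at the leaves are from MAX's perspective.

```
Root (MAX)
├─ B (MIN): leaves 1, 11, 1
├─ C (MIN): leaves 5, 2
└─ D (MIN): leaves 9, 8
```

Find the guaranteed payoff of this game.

8

B (MIN): min(1, 11, 1) = 1
C (MIN): min(5, 2) = 2
D (MIN): min(9, 8) = 8
Root (MAX): max(1, 2, 8) = 8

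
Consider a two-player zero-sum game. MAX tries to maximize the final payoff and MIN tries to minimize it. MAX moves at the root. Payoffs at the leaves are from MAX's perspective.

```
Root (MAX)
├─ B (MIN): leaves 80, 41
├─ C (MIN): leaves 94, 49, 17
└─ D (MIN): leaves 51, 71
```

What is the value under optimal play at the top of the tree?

B (MIN): min(80, 41) = 41
C (MIN): min(94, 49, 17) = 17
D (MIN): min(51, 71) = 51
Root (MAX): max(41, 17, 51) = 51

51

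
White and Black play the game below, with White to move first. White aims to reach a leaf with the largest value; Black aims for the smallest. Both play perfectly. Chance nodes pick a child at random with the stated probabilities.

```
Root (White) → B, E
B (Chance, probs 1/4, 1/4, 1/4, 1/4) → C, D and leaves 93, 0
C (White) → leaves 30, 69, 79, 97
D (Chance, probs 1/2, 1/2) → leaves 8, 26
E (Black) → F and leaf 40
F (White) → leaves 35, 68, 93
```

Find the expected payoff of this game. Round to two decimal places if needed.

C (White): max(30, 69, 79, 97) = 97
D (Chance): 1/2·8 + 1/2·26 = 17
B (Chance): 1/4·97 + 1/4·17 + 1/4·93 + 1/4·0 = 51.75
F (White): max(35, 68, 93) = 93
E (Black): min(93, 40) = 40
Root (White): max(51.75, 40) = 51.75

51.75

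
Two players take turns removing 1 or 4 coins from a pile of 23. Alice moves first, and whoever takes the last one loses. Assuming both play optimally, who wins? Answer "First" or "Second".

i:   0  1  2  3  4  5  6  7  8  9 10 11 12 13 14 15 16 17 18 19 20 21 22 23
     W  L  W  L  W  W  L  W  L  W  W  L  W  L  W  W  L  W  L  W  W  L  W  L
Position 23 is L, so the second player wins.

Second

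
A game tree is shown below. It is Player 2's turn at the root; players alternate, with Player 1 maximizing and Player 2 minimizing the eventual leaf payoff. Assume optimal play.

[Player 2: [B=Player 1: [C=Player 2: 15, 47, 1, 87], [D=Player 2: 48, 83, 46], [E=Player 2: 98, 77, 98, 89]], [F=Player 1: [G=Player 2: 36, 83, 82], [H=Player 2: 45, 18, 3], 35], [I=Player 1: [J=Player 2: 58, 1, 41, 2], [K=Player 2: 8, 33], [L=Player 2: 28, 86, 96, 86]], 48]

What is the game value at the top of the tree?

28

C (Player 2): min(15, 47, 1, 87) = 1
D (Player 2): min(48, 83, 46) = 46
E (Player 2): min(98, 77, 98, 89) = 77
B (Player 1): max(1, 46, 77) = 77
G (Player 2): min(36, 83, 82) = 36
H (Player 2): min(45, 18, 3) = 3
F (Player 1): max(36, 3, 35) = 36
J (Player 2): min(58, 1, 41, 2) = 1
K (Player 2): min(8, 33) = 8
L (Player 2): min(28, 86, 96, 86) = 28
I (Player 1): max(1, 8, 28) = 28
Root (Player 2): min(77, 36, 28, 48) = 28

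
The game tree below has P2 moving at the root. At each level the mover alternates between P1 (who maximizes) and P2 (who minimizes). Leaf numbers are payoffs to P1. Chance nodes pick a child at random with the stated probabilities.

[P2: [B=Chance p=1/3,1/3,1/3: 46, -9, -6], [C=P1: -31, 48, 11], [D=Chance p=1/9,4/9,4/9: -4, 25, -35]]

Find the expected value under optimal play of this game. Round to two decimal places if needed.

-4.89

B (Chance): 1/3·46 + 1/3·-9 + 1/3·-6 = 10.33
C (P1): max(-31, 48, 11) = 48
D (Chance): 1/9·-4 + 4/9·25 + 4/9·-35 = -4.89
Root (P2): min(10.33, 48, -4.89) = -4.89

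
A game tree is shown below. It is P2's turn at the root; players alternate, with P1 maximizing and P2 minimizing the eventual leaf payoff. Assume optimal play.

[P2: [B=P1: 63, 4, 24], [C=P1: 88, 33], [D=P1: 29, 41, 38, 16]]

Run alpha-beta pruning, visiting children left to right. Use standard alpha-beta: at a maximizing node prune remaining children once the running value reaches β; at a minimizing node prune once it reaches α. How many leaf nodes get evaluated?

B [α=-∞,β=+∞]: v=63
C [α=-∞,β=63]: v=88 after child 1 ≥ β → β-cutoff, skip 1
D [α=-∞,β=63]: v=41
Root [α=-∞,β=+∞]: v=41
Leaves evaluated: 8 of 9.

8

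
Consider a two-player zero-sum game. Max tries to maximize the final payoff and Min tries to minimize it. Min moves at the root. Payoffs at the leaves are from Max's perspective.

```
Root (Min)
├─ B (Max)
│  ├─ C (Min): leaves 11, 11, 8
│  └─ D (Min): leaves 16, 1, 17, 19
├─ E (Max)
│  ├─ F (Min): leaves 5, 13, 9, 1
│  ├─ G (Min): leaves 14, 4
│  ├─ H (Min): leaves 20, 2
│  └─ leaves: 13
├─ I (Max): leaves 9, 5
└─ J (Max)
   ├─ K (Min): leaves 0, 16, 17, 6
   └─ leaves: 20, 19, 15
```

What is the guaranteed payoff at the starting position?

C (Min): min(11, 11, 8) = 8
D (Min): min(16, 1, 17, 19) = 1
B (Max): max(8, 1) = 8
F (Min): min(5, 13, 9, 1) = 1
G (Min): min(14, 4) = 4
H (Min): min(20, 2) = 2
E (Max): max(1, 4, 2, 13) = 13
I (Max): max(9, 5) = 9
K (Min): min(0, 16, 17, 6) = 0
J (Max): max(0, 20, 19, 15) = 20
Root (Min): min(8, 13, 9, 20) = 8

8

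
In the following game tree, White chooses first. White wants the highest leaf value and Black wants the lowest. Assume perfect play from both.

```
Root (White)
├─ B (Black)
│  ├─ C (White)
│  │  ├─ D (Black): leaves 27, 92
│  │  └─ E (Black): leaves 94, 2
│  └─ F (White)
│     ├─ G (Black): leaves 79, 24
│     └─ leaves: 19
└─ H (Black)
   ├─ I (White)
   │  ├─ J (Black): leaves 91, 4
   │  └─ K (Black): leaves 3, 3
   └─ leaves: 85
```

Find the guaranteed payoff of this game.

24

D (Black): min(27, 92) = 27
E (Black): min(94, 2) = 2
C (White): max(27, 2) = 27
G (Black): min(79, 24) = 24
F (White): max(24, 19) = 24
B (Black): min(27, 24) = 24
J (Black): min(91, 4) = 4
K (Black): min(3, 3) = 3
I (White): max(4, 3) = 4
H (Black): min(4, 85) = 4
Root (White): max(24, 4) = 24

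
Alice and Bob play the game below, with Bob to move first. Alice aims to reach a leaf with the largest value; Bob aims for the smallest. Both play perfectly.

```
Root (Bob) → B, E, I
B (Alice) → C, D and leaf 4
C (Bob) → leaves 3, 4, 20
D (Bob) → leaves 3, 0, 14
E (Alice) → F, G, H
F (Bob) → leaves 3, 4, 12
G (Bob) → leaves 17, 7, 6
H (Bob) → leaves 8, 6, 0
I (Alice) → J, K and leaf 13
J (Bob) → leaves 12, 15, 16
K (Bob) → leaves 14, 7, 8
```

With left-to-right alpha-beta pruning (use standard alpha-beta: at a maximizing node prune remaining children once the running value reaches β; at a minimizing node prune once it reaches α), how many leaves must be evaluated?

C [α=-∞,β=+∞]: v=3
D [α=3,β=+∞]: v=3 after child 1 ≤ α → α-cutoff, skip 2
B [α=-∞,β=+∞]: v=4
F [α=-∞,β=4]: v=3
G [α=3,β=4]: v=6
E [α=-∞,β=4]: v=6 after child 2 ≥ β → β-cutoff, skip 1
J [α=-∞,β=4]: v=12
I [α=-∞,β=4]: v=12 after child 1 ≥ β → β-cutoff, skip 2
Root [α=-∞,β=+∞]: v=4
Leaves evaluated: 14 of 23.

14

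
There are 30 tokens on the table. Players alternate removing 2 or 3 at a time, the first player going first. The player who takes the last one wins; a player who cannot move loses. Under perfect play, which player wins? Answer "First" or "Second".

i:   0  1  2  3  4  5  6  7  8  9 10 11 12 13 14 15 16 17 18 19 20 21 22 23 24 25 26 27 28 29 30
     L  L  W  W  W  L  L  W  W  W  L  L  W  W  W  L  L  W  W  W  L  L  W  W  W  L  L  W  W  W  L
Position 30 is L, so the second player wins.

Second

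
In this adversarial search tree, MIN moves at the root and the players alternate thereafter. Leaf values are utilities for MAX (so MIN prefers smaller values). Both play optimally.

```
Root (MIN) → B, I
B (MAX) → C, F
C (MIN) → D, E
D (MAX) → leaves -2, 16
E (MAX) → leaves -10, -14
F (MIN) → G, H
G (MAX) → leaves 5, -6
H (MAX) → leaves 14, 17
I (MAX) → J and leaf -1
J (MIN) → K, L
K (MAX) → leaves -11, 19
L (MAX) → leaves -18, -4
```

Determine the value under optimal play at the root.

-1

D (MAX): max(-2, 16) = 16
E (MAX): max(-10, -14) = -10
C (MIN): min(16, -10) = -10
G (MAX): max(5, -6) = 5
H (MAX): max(14, 17) = 17
F (MIN): min(5, 17) = 5
B (MAX): max(-10, 5) = 5
K (MAX): max(-11, 19) = 19
L (MAX): max(-18, -4) = -4
J (MIN): min(19, -4) = -4
I (MAX): max(-4, -1) = -1
Root (MIN): min(5, -1) = -1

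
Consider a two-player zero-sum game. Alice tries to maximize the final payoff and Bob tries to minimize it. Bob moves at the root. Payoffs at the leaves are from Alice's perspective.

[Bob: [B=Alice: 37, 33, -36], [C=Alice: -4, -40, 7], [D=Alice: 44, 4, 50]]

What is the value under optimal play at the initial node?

B (Alice): max(37, 33, -36) = 37
C (Alice): max(-4, -40, 7) = 7
D (Alice): max(44, 4, 50) = 50
Root (Bob): min(37, 7, 50) = 7

7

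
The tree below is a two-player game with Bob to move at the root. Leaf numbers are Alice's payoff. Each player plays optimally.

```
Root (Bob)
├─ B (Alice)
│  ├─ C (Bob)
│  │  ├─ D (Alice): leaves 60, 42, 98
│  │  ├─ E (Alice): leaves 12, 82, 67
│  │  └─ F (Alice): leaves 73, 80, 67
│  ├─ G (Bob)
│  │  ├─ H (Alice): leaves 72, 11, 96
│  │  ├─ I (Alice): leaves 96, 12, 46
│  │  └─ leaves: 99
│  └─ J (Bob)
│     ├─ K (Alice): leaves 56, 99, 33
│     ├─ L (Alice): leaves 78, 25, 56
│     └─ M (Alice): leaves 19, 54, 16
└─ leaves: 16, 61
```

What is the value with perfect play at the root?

16

D (Alice): max(60, 42, 98) = 98
E (Alice): max(12, 82, 67) = 82
F (Alice): max(73, 80, 67) = 80
C (Bob): min(98, 82, 80) = 80
H (Alice): max(72, 11, 96) = 96
I (Alice): max(96, 12, 46) = 96
G (Bob): min(96, 96, 99) = 96
K (Alice): max(56, 99, 33) = 99
L (Alice): max(78, 25, 56) = 78
M (Alice): max(19, 54, 16) = 54
J (Bob): min(99, 78, 54) = 54
B (Alice): max(80, 96, 54) = 96
Root (Bob): min(96, 16, 61) = 16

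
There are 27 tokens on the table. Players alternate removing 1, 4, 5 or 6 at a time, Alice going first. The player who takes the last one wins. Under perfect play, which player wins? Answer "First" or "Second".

i:   0  1  2  3  4  5  6  7  8  9 10 11 12 13 14 15 16 17 18 19 20 21 22 23 24 25 26 27
     L  W  L  W  W  W  W  W  W  L  W  L  W  W  W  W  W  W  L  W  L  W  W  W  W  W  W  L
Position 27 is L, so the second player wins.

Second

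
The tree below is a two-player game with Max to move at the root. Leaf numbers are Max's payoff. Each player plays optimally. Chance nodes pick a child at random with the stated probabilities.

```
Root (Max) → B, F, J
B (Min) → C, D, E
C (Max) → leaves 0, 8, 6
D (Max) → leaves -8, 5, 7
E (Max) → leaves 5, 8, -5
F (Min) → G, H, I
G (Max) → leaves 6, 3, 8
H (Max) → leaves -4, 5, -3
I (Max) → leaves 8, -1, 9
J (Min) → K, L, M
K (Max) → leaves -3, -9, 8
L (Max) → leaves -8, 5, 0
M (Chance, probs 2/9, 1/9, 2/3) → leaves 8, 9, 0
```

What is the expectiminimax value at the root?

C (Max): max(0, 8, 6) = 8
D (Max): max(-8, 5, 7) = 7
E (Max): max(5, 8, -5) = 8
B (Min): min(8, 7, 8) = 7
G (Max): max(6, 3, 8) = 8
H (Max): max(-4, 5, -3) = 5
I (Max): max(8, -1, 9) = 9
F (Min): min(8, 5, 9) = 5
K (Max): max(-3, -9, 8) = 8
L (Max): max(-8, 5, 0) = 5
M (Chance): 2/9·8 + 1/9·9 + 2/3·0 = 2.78
J (Min): min(8, 5, 2.78) = 2.78
Root (Max): max(7, 5, 2.78) = 7

7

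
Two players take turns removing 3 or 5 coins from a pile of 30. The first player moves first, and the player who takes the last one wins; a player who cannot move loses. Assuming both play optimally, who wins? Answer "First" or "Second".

W/L table (W = player to move can force a win):
i:   0  1  2  3  4  5  6  7  8  9 10 11 12 13 14 15 16 17 18 19 20 21 22 23 24 25 26 27 28 29 30
     L  L  L  W  W  W  W  W  L  L  L  W  W  W  W  W  L  L  L  W  W  W  W  W  L  L  L  W  W  W  W
Position 30 is W, so the first player wins.

First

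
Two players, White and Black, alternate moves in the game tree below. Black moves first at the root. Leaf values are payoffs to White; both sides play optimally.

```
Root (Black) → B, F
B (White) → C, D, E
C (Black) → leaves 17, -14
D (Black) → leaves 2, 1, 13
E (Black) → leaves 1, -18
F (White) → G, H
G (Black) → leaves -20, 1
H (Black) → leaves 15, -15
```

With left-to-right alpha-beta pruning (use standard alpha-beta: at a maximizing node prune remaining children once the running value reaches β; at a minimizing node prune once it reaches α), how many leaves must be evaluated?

10

C [α=-∞,β=+∞]: v=-14
D [α=-14,β=+∞]: v=1
E [α=1,β=+∞]: v=1 after child 1 ≤ α → α-cutoff, skip 1
B [α=-∞,β=+∞]: v=1
G [α=-∞,β=1]: v=-20
H [α=-20,β=1]: v=-15
F [α=-∞,β=1]: v=-15
Root [α=-∞,β=+∞]: v=-15
Leaves evaluated: 10 of 11.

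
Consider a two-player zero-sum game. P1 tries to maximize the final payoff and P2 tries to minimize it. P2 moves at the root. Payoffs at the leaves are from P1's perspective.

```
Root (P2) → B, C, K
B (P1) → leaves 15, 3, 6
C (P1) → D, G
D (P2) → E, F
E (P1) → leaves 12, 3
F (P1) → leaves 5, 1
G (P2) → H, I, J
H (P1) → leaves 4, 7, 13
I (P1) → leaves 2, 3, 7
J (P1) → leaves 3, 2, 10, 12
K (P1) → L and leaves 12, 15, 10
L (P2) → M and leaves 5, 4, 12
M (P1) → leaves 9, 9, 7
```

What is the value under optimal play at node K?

M: max(9, 9, 7) = 9
L: min(9, 5, 4, 12) = 4
K: max(4, 12, 15, 10) = 15

15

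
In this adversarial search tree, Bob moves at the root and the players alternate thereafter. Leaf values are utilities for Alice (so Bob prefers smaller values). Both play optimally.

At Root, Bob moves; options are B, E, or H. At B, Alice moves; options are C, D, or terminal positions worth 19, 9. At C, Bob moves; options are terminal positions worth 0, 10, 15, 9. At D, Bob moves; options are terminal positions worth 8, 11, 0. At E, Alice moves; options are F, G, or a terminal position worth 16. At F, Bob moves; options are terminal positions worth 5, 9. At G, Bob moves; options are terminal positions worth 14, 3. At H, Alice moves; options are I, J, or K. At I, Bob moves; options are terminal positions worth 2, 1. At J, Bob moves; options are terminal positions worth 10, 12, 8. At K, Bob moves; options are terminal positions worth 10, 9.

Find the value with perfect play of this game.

C (Bob): min(0, 10, 15, 9) = 0
D (Bob): min(8, 11, 0) = 0
B (Alice): max(0, 0, 19, 9) = 19
F (Bob): min(5, 9) = 5
G (Bob): min(14, 3) = 3
E (Alice): max(5, 3, 16) = 16
I (Bob): min(2, 1) = 1
J (Bob): min(10, 12, 8) = 8
K (Bob): min(10, 9) = 9
H (Alice): max(1, 8, 9) = 9
Root (Bob): min(19, 16, 9) = 9

9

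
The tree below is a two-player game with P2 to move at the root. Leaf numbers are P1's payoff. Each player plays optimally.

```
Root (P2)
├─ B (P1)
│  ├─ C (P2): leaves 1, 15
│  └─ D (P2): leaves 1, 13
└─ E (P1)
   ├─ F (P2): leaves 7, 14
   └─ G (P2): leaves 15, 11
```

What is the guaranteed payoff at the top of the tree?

1

C (P2): min(1, 15) = 1
D (P2): min(1, 13) = 1
B (P1): max(1, 1) = 1
F (P2): min(7, 14) = 7
G (P2): min(15, 11) = 11
E (P1): max(7, 11) = 11
Root (P2): min(1, 11) = 1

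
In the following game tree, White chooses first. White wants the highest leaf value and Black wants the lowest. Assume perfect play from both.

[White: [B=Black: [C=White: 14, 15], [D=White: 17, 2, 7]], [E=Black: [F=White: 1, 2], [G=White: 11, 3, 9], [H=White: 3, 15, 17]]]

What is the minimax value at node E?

F: max(1, 2) = 2
G: max(11, 3, 9) = 11
H: max(3, 15, 17) = 17
E: min(2, 11, 17) = 2

2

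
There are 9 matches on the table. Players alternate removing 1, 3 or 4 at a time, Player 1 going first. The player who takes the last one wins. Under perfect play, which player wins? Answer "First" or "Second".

Second

W/L table (W = player to move can force a win):
i:   0  1  2  3  4  5  6  7  8  9
     L  W  L  W  W  W  W  L  W  L
Position 9 is L, so the second player wins.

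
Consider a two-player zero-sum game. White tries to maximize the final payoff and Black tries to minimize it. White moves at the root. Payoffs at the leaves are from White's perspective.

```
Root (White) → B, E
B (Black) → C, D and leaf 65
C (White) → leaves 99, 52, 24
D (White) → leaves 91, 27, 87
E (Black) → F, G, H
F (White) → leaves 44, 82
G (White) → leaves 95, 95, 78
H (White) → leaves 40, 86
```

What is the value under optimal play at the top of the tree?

C (White): max(99, 52, 24) = 99
D (White): max(91, 27, 87) = 91
B (Black): min(99, 91, 65) = 65
F (White): max(44, 82) = 82
G (White): max(95, 95, 78) = 95
H (White): max(40, 86) = 86
E (Black): min(82, 95, 86) = 82
Root (White): max(65, 82) = 82

82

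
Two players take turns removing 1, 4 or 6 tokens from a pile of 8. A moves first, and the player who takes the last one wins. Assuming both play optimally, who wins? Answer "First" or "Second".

Compute winning (W) and losing (L) positions by backward induction:
i:   0  1  2  3  4  5  6  7  8
     L  W  L  W  W  L  W  L  W
Position 8 is W, so the first player wins.

First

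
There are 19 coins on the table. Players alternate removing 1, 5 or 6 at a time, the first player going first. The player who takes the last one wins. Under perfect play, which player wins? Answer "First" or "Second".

W/L table (W = player to move can force a win):
i:   0  1  2  3  4  5  6  7  8  9 10 11 12 13 14 15 16 17 18 19
     L  W  L  W  L  W  W  W  W  W  W  L  W  L  W  L  W  W  W  W
Position 19 is W, so the first player wins.

First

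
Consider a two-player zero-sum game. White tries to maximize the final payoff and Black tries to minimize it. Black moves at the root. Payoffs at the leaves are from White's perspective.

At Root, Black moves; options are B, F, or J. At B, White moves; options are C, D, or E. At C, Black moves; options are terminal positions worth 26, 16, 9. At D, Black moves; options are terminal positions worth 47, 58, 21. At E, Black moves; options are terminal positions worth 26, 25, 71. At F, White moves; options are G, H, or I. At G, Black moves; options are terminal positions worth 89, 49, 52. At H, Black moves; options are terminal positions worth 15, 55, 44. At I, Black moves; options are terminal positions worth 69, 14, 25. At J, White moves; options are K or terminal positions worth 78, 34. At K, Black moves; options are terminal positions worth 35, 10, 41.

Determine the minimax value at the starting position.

C (Black): min(26, 16, 9) = 9
D (Black): min(47, 58, 21) = 21
E (Black): min(26, 25, 71) = 25
B (White): max(9, 21, 25) = 25
G (Black): min(89, 49, 52) = 49
H (Black): min(15, 55, 44) = 15
I (Black): min(69, 14, 25) = 14
F (White): max(49, 15, 14) = 49
K (Black): min(35, 10, 41) = 10
J (White): max(10, 78, 34) = 78
Root (Black): min(25, 49, 78) = 25

25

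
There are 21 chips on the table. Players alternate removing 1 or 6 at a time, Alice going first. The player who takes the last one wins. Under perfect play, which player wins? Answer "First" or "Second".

Second

Compute winning (W) and losing (L) positions by backward induction:
i:   0  1  2  3  4  5  6  7  8  9 10 11 12 13 14 15 16 17 18 19 20 21
     L  W  L  W  L  W  W  L  W  L  W  L  W  W  L  W  L  W  L  W  W  L
Position 21 is L, so the second player wins.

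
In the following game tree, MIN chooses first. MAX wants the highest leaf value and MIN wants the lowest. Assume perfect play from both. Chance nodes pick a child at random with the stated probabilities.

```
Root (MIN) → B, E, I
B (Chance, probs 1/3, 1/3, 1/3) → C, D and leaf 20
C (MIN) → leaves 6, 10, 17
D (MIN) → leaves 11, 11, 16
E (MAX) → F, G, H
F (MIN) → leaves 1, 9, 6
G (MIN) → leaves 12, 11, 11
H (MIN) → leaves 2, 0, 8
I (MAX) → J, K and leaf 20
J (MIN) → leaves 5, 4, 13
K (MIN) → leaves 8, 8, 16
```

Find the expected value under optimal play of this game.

C (MIN): min(6, 10, 17) = 6
D (MIN): min(11, 11, 16) = 11
B (Chance): 1/3·6 + 1/3·11 + 1/3·20 = 12.33
F (MIN): min(1, 9, 6) = 1
G (MIN): min(12, 11, 11) = 11
H (MIN): min(2, 0, 8) = 0
E (MAX): max(1, 11, 0) = 11
J (MIN): min(5, 4, 13) = 4
K (MIN): min(8, 8, 16) = 8
I (MAX): max(4, 8, 20) = 20
Root (MIN): min(12.33, 11, 20) = 11

11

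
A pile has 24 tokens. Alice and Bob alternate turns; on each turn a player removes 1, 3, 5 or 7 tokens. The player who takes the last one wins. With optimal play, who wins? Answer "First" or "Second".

Second

Positions where the player to move wins (W) vs loses (L):
i:   0  1  2  3  4  5  6  7  8  9 10 11 12 13 14 15 16 17 18 19 20 21 22 23 24
     L  W  L  W  L  W  L  W  L  W  L  W  L  W  L  W  L  W  L  W  L  W  L  W  L
Position 24 is L, so the second player wins.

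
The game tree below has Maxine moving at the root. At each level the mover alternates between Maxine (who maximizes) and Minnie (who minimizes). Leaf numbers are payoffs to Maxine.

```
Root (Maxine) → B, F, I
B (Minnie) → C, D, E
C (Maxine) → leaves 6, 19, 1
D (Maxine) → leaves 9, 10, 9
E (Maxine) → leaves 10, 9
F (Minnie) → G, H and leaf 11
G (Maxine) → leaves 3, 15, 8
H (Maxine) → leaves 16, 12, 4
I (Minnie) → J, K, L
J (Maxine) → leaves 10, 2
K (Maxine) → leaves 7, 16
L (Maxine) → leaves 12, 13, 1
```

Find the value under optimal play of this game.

C (Maxine): max(6, 19, 1) = 19
D (Maxine): max(9, 10, 9) = 10
E (Maxine): max(10, 9) = 10
B (Minnie): min(19, 10, 10) = 10
G (Maxine): max(3, 15, 8) = 15
H (Maxine): max(16, 12, 4) = 16
F (Minnie): min(15, 16, 11) = 11
J (Maxine): max(10, 2) = 10
K (Maxine): max(7, 16) = 16
L (Maxine): max(12, 13, 1) = 13
I (Minnie): min(10, 16, 13) = 10
Root (Maxine): max(10, 11, 10) = 11

11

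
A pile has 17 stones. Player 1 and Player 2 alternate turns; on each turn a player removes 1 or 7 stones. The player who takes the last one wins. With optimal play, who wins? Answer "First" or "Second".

First

Compute winning (W) and losing (L) positions by backward induction:
i:   0  1  2  3  4  5  6  7  8  9 10 11 12 13 14 15 16 17
     L  W  L  W  L  W  L  W  L  W  L  W  L  W  L  W  L  W
Position 17 is W, so the first player wins.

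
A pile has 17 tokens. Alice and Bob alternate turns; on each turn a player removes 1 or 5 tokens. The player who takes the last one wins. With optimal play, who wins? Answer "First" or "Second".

i:   0  1  2  3  4  5  6  7  8  9 10 11 12 13 14 15 16 17
     L  W  L  W  L  W  L  W  L  W  L  W  L  W  L  W  L  W
Position 17 is W, so the first player wins.

First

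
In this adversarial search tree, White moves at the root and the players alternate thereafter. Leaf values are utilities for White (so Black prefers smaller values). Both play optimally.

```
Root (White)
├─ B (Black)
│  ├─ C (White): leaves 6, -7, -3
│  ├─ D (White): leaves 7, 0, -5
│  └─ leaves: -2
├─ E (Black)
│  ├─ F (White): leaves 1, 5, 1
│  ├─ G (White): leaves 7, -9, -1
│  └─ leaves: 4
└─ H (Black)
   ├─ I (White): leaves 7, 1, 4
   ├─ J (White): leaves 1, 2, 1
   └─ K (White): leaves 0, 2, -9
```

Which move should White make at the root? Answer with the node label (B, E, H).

C (White): max(6, -7, -3) = 6
D (White): max(7, 0, -5) = 7
B (Black): min(6, 7, -2) = -2
F (White): max(1, 5, 1) = 5
G (White): max(7, -9, -1) = 7
E (Black): min(5, 7, 4) = 4
I (White): max(7, 1, 4) = 7
J (White): max(1, 2, 1) = 2
K (White): max(0, 2, -9) = 2
H (Black): min(7, 2, 2) = 2
Root (White): max(-2, 4, 2) = 4
White picks the child with the highest value: E (value 4).

E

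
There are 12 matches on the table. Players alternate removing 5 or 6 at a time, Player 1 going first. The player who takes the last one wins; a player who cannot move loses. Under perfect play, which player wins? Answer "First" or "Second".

W/L table (W = player to move can force a win):
i:   0  1  2  3  4  5  6  7  8  9 10 11 12
     L  L  L  L  L  W  W  W  W  W  W  L  L
Position 12 is L, so the second player wins.

Second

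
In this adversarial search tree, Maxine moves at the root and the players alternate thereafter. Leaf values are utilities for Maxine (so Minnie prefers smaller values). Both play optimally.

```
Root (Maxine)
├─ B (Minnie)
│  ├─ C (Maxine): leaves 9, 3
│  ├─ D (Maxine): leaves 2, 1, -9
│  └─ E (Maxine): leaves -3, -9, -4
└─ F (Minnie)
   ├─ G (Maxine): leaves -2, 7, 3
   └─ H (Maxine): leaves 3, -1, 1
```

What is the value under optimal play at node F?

3

G: max(-2, 7, 3) = 7
H: max(3, -1, 1) = 3
F: min(7, 3) = 3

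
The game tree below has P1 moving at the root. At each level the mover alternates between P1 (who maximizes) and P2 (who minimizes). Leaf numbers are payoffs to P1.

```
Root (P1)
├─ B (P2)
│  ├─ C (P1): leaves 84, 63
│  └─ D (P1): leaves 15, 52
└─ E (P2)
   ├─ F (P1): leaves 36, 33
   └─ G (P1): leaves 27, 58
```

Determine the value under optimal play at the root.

52

C (P1): max(84, 63) = 84
D (P1): max(15, 52) = 52
B (P2): min(84, 52) = 52
F (P1): max(36, 33) = 36
G (P1): max(27, 58) = 58
E (P2): min(36, 58) = 36
Root (P1): max(52, 36) = 52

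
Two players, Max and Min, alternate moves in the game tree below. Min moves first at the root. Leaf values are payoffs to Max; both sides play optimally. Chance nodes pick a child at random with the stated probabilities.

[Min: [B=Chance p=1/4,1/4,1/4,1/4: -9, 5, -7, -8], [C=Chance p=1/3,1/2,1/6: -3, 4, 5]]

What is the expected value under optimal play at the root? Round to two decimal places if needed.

B (Chance): 1/4·-9 + 1/4·5 + 1/4·-7 + 1/4·-8 = -4.75
C (Chance): 1/3·-3 + 1/2·4 + 1/6·5 = 1.83
Root (Min): min(-4.75, 1.83) = -4.75

-4.75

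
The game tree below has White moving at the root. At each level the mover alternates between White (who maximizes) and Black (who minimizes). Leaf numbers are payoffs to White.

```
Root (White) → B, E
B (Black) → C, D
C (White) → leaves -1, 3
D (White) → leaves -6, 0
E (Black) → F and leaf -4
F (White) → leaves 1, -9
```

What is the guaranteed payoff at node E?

F: max(1, -9) = 1
E: min(1, -4) = -4

-4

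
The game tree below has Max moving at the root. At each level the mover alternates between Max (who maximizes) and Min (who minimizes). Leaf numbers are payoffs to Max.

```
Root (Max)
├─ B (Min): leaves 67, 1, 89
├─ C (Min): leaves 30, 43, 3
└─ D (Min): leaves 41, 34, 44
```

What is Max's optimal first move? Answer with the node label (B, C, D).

B (Min): min(67, 1, 89) = 1
C (Min): min(30, 43, 3) = 3
D (Min): min(41, 34, 44) = 34
Root (Max): max(1, 3, 34) = 34
Max picks the child with the highest value: D (value 34).

D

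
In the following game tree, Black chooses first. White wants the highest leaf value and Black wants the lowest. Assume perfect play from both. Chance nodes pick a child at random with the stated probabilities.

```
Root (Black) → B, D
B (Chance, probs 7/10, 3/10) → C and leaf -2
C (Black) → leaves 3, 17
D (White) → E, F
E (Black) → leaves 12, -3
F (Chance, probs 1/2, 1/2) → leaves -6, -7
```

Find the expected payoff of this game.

-3

C (Black): min(3, 17) = 3
B (Chance): 7/10·3 + 3/10·-2 = 1.5
E (Black): min(12, -3) = -3
F (Chance): 1/2·-6 + 1/2·-7 = -6.5
D (White): max(-3, -6.5) = -3
Root (Black): min(1.5, -3) = -3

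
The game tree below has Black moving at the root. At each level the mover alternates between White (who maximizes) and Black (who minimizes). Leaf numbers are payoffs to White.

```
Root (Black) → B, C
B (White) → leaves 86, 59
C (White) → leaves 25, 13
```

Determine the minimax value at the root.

25

B (White): max(86, 59) = 86
C (White): max(25, 13) = 25
Root (Black): min(86, 25) = 25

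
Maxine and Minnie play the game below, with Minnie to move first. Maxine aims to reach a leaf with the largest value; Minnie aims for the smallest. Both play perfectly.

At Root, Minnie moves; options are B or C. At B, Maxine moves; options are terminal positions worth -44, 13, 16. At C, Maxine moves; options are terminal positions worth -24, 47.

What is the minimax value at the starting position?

16

B (Maxine): max(-44, 13, 16) = 16
C (Maxine): max(-24, 47) = 47
Root (Minnie): min(16, 47) = 16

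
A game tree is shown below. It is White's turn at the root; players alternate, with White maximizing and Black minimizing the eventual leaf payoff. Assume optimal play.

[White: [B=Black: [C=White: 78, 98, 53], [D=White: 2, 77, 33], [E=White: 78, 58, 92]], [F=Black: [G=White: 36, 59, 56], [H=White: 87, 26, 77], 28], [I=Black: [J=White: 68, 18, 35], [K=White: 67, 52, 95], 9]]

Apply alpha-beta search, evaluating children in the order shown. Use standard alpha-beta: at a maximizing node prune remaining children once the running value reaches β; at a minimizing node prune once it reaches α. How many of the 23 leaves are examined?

C [α=-∞,β=+∞]: v=98
D [α=-∞,β=98]: v=77
E [α=-∞,β=77]: v=78 after child 1 ≥ β → β-cutoff, skip 2
B [α=-∞,β=+∞]: v=77
G [α=77,β=+∞]: v=59
F [α=77,β=+∞]: v=59 after child 1 ≤ α → α-cutoff, skip 2
J [α=77,β=+∞]: v=68
I [α=77,β=+∞]: v=68 after child 1 ≤ α → α-cutoff, skip 2
Root [α=-∞,β=+∞]: v=77
Leaves evaluated: 13 of 23.

13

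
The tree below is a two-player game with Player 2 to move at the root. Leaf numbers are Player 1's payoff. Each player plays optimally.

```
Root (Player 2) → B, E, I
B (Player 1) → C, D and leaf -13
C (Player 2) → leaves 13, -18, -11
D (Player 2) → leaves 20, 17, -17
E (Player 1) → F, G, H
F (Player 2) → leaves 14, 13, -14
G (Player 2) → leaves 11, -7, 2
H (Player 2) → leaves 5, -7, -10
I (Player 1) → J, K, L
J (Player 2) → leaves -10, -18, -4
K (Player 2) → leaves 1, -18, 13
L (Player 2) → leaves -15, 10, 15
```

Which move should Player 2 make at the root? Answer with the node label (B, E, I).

I

C (Player 2): min(13, -18, -11) = -18
D (Player 2): min(20, 17, -17) = -17
B (Player 1): max(-18, -17, -13) = -13
F (Player 2): min(14, 13, -14) = -14
G (Player 2): min(11, -7, 2) = -7
H (Player 2): min(5, -7, -10) = -10
E (Player 1): max(-14, -7, -10) = -7
J (Player 2): min(-10, -18, -4) = -18
K (Player 2): min(1, -18, 13) = -18
L (Player 2): min(-15, 10, 15) = -15
I (Player 1): max(-18, -18, -15) = -15
Root (Player 2): min(-13, -7, -15) = -15
Player 2 picks the child with the lowest value: I (value -15).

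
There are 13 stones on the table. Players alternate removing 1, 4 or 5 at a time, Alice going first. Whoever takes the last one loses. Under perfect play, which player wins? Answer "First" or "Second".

First

Compute winning (W) and losing (L) positions by backward induction:
i:   0  1  2  3  4  5  6  7  8  9 10 11 12 13
     W  L  W  L  W  W  W  W  W  L  W  L  W  W
Position 13 is W, so the first player wins.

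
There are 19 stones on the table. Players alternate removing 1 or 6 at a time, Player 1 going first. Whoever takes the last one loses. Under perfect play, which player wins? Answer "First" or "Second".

Second

Positions where the player to move wins (W) vs loses (L):
i:   0  1  2  3  4  5  6  7  8  9 10 11 12 13 14 15 16 17 18 19
     W  L  W  L  W  L  W  W  L  W  L  W  L  W  W  L  W  L  W  L
Position 19 is L, so the second player wins.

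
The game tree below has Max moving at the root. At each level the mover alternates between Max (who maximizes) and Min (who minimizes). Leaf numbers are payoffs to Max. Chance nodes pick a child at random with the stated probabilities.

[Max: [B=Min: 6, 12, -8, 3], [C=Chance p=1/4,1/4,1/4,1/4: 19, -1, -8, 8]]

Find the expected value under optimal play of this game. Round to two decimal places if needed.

4.5

B (Min): min(6, 12, -8, 3) = -8
C (Chance): 1/4·19 + 1/4·-1 + 1/4·-8 + 1/4·8 = 4.5
Root (Max): max(-8, 4.5) = 4.5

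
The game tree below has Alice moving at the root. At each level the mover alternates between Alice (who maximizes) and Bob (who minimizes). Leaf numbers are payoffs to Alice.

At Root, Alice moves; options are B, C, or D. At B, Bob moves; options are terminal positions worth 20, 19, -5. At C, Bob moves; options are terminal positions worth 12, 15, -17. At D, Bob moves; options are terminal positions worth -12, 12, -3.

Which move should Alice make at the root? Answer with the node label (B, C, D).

B

B (Bob): min(20, 19, -5) = -5
C (Bob): min(12, 15, -17) = -17
D (Bob): min(-12, 12, -3) = -12
Root (Alice): max(-5, -17, -12) = -5
Alice picks the child with the highest value: B (value -5).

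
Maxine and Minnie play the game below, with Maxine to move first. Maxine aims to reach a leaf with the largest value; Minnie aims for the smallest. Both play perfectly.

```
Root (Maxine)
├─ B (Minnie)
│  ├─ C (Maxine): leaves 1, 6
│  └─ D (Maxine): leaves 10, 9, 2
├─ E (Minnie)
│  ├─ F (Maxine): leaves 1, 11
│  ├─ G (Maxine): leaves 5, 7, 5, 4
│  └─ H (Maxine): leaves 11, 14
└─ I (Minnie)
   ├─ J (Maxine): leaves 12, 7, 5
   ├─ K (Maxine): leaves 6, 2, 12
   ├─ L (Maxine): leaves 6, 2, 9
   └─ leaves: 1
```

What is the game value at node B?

C: max(1, 6) = 6
D: max(10, 9, 2) = 10
B: min(6, 10) = 6

6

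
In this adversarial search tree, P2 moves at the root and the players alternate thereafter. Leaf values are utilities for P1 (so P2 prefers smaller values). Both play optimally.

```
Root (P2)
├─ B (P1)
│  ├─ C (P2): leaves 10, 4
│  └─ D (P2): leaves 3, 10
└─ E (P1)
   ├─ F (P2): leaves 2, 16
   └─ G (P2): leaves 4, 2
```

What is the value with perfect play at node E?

F: min(2, 16) = 2
G: min(4, 2) = 2
E: max(2, 2) = 2

2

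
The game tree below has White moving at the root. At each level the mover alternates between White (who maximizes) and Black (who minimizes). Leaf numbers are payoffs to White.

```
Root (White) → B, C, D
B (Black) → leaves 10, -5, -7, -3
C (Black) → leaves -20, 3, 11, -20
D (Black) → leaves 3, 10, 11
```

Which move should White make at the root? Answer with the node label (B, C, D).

B (Black): min(10, -5, -7, -3) = -7
C (Black): min(-20, 3, 11, -20) = -20
D (Black): min(3, 10, 11) = 3
Root (White): max(-7, -20, 3) = 3
White picks the child with the highest value: D (value 3).

D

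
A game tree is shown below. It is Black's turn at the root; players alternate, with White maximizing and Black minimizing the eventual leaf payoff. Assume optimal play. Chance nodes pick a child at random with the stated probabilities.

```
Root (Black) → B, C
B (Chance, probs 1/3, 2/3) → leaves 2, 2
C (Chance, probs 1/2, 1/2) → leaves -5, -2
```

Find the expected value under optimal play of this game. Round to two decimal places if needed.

B (Chance): 1/3·2 + 2/3·2 = 2
C (Chance): 1/2·-5 + 1/2·-2 = -3.5
Root (Black): min(2, -3.5) = -3.5

-3.5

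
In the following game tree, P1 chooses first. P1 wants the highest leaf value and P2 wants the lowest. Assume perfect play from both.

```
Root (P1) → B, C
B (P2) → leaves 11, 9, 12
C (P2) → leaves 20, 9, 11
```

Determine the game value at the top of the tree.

9

B (P2): min(11, 9, 12) = 9
C (P2): min(20, 9, 11) = 9
Root (P1): max(9, 9) = 9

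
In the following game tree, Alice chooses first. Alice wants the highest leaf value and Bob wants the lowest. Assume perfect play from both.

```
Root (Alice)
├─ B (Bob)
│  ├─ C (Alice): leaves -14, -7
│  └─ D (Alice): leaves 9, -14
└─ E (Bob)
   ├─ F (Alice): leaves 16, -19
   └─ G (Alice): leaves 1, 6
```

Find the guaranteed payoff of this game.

C (Alice): max(-14, -7) = -7
D (Alice): max(9, -14) = 9
B (Bob): min(-7, 9) = -7
F (Alice): max(16, -19) = 16
G (Alice): max(1, 6) = 6
E (Bob): min(16, 6) = 6
Root (Alice): max(-7, 6) = 6

6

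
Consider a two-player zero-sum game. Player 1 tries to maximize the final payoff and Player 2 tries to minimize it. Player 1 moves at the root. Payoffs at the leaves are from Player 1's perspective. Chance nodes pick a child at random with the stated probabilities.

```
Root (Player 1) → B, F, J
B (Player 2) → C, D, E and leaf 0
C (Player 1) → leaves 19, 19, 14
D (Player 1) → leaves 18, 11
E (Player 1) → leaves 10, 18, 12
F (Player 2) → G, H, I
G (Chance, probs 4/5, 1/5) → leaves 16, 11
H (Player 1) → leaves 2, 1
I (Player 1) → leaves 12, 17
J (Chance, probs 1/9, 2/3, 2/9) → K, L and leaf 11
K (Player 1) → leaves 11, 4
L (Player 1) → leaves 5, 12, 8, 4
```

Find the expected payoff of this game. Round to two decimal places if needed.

11.67

C (Player 1): max(19, 19, 14) = 19
D (Player 1): max(18, 11) = 18
E (Player 1): max(10, 18, 12) = 18
B (Player 2): min(19, 18, 18, 0) = 0
G (Chance): 4/5·16 + 1/5·11 = 15
H (Player 1): max(2, 1) = 2
I (Player 1): max(12, 17) = 17
F (Player 2): min(15, 2, 17) = 2
K (Player 1): max(11, 4) = 11
L (Player 1): max(5, 12, 8, 4) = 12
J (Chance): 1/9·11 + 2/3·12 + 2/9·11 = 11.67
Root (Player 1): max(0, 2, 11.67) = 11.67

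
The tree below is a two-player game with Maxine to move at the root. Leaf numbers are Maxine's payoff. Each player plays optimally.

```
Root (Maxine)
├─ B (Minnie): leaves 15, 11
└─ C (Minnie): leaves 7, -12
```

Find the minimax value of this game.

11

B (Minnie): min(15, 11) = 11
C (Minnie): min(7, -12) = -12
Root (Maxine): max(11, -12) = 11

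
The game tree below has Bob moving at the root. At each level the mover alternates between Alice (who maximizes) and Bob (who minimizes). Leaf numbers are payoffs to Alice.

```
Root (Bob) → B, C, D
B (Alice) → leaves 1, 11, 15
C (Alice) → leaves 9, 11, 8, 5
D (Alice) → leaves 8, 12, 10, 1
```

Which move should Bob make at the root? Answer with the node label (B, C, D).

C

B (Alice): max(1, 11, 15) = 15
C (Alice): max(9, 11, 8, 5) = 11
D (Alice): max(8, 12, 10, 1) = 12
Root (Bob): min(15, 11, 12) = 11
Bob picks the child with the lowest value: C (value 11).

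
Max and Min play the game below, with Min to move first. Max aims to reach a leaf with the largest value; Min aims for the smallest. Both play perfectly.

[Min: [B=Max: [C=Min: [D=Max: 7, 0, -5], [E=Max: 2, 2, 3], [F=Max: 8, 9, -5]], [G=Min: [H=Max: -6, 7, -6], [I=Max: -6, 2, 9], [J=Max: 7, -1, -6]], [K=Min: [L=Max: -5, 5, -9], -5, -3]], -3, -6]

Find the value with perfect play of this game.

D (Max): max(7, 0, -5) = 7
E (Max): max(2, 2, 3) = 3
F (Max): max(8, 9, -5) = 9
C (Min): min(7, 3, 9) = 3
H (Max): max(-6, 7, -6) = 7
I (Max): max(-6, 2, 9) = 9
J (Max): max(7, -1, -6) = 7
G (Min): min(7, 9, 7) = 7
L (Max): max(-5, 5, -9) = 5
K (Min): min(5, -5, -3) = -5
B (Max): max(3, 7, -5) = 7
Root (Min): min(7, -3, -6) = -6

-6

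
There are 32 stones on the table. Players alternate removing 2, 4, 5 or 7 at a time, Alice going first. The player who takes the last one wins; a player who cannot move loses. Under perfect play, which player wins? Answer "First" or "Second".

First

i:   0  1  2  3  4  5  6  7  8  9 10 11 12 13 14 15 16 17 18 19 20 21 22 23 24 25 26 27 28 29 30 31 32
     L  L  W  W  W  W  W  W  W  L  L  W  W  W  W  W  W  W  L  L  W  W  W  W  W  W  W  L  L  W  W  W  W
Position 32 is W, so the first player wins.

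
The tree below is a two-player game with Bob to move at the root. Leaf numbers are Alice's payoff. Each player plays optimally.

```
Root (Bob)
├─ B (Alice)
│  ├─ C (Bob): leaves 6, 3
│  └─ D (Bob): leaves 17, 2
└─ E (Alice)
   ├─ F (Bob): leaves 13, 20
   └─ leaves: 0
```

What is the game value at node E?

F: min(13, 20) = 13
E: max(13, 0) = 13

13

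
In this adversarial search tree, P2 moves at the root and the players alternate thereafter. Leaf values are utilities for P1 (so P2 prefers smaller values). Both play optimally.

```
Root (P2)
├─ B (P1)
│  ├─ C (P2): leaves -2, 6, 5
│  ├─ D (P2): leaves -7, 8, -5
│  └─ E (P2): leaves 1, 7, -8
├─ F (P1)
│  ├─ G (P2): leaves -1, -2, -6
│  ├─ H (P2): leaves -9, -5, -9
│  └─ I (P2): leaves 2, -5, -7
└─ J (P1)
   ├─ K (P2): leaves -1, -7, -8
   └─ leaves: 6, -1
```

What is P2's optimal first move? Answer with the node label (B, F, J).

C (P2): min(-2, 6, 5) = -2
D (P2): min(-7, 8, -5) = -7
E (P2): min(1, 7, -8) = -8
B (P1): max(-2, -7, -8) = -2
G (P2): min(-1, -2, -6) = -6
H (P2): min(-9, -5, -9) = -9
I (P2): min(2, -5, -7) = -7
F (P1): max(-6, -9, -7) = -6
K (P2): min(-1, -7, -8) = -8
J (P1): max(-8, 6, -1) = 6
Root (P2): min(-2, -6, 6) = -6
P2 picks the child with the lowest value: F (value -6).

F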